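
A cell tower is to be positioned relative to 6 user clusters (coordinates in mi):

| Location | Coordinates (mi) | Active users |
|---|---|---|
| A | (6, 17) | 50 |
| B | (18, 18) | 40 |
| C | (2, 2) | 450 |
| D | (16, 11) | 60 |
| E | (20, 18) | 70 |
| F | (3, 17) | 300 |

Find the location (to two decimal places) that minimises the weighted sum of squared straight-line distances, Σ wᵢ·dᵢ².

The minimiser of Σwᵢ‖p−pᵢ‖² is the weighted centroid p* = (Σwᵢpᵢ)/(Σwᵢ).
Σwᵢ = 970.
Σwᵢxᵢ = 50·6 + 40·18 + 450·2 + 60·16 + 70·20 + 300·3 = 5180.
Σwᵢyᵢ = 50·17 + 40·18 + 450·2 + 60·11 + 70·18 + 300·17 = 9490.
x* = 5180/970 = 5.34, y* = 9490/970 = 9.78.

(5.34, 9.78)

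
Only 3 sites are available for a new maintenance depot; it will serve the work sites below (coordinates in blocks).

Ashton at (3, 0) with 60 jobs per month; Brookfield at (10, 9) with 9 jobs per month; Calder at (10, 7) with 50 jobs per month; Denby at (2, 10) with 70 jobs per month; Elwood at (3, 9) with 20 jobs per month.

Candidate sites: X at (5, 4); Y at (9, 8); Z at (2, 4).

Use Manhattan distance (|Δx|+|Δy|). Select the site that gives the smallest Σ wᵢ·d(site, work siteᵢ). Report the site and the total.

Total weighted distance at each candidate:
  X (5, 4): total = 1620
  Y (9, 8): total = 1728
  Z (2, 4): total = 1507
Minimum is at Z with total 1507 blocks.

Z, total 1507 blocks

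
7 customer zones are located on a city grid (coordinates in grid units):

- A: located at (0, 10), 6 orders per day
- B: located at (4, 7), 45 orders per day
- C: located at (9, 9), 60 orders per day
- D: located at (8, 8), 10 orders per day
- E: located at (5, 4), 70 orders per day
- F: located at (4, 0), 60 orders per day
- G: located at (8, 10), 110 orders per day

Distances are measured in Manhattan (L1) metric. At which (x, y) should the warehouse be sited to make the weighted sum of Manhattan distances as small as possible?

Manhattan distance separates: Σwᵢ(|x−xᵢ|+|y−yᵢ|) = Σwᵢ|x−xᵢ| + Σwᵢ|y−yᵢ|, so x and y are optimised independently as 1-D weighted medians.
Total weight W = 361; half = 180.5.
x-coordinate, sorted with cumulative weight:
  x=0 (A, w=6) cum 6
  x=4 (B, w=45) cum 51
  x=4 (F, w=60) cum 111
  x=5 (E, w=70) cum 181  ← median
  x=8 (D, w=10) cum 191
  x=8 (G, w=110) cum 301
  x=9 (C, w=60) cum 361
⇒ x* = 5
y-coordinate, sorted with cumulative weight:
  y=0 (F, w=60) cum 60
  y=4 (E, w=70) cum 130
  y=7 (B, w=45) cum 175
  y=8 (D, w=10) cum 185  ← median
  y=9 (C, w=60) cum 245
  y=10 (A, w=6) cum 251
  y=10 (G, w=110) cum 361
⇒ y* = 8

(5, 8)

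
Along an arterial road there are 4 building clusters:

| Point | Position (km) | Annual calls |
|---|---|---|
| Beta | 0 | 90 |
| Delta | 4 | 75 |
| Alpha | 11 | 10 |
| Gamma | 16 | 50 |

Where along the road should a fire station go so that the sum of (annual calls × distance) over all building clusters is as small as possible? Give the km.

For a sum of weighted absolute distances on a line, the optimum is the weighted median (not the mean). Total weight W = 225; half-weight = 112.5.
Sort by position and accumulate weight:
  km 0 (Beta, w=90) → cum 90
  km 4 (Delta, w=75) → cum 165  ≥ 112.5 → median here
  km 11 (Alpha, w=10) → cum 175
  km 16 (Gamma, w=50) → cum 225
Optimal location: km 4.

x = 4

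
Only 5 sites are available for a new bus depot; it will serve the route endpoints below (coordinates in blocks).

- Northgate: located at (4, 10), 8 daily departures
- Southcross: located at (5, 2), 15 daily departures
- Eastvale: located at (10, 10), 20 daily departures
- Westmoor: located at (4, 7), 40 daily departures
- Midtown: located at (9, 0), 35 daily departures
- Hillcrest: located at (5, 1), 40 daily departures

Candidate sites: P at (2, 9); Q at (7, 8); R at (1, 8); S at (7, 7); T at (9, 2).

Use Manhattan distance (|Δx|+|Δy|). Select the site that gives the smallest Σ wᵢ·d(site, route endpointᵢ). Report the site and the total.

T, total 1014 blocks

Total weighted distance at each candidate:
  P (2, 9): total = 1514
  Q (7, 8): total = 1130
  R (1, 8): total = 1570
  S (7, 7): total = 1028
  T (9, 2): total = 1014
Minimum is at T with total 1014 blocks.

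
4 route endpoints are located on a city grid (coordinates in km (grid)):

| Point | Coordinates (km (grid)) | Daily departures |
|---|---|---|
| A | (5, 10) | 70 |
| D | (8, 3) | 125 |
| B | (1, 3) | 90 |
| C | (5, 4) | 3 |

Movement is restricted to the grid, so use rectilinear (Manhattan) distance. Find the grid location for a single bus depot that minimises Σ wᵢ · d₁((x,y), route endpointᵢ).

(5, 3)

Manhattan distance separates: Σwᵢ(|x−xᵢ|+|y−yᵢ|) = Σwᵢ|x−xᵢ| + Σwᵢ|y−yᵢ|, so x and y are optimised independently as 1-D weighted medians.
Total weight W = 288; half = 144.
x-coordinate, sorted with cumulative weight:
  x=1 (B, w=90) cum 90
  x=5 (A, w=70) cum 160  ← median
  x=5 (C, w=3) cum 163
  x=8 (D, w=125) cum 288
⇒ x* = 5
y-coordinate, sorted with cumulative weight:
  y=3 (D, w=125) cum 125
  y=3 (B, w=90) cum 215  ← median
  y=4 (C, w=3) cum 218
  y=10 (A, w=70) cum 288
⇒ y* = 3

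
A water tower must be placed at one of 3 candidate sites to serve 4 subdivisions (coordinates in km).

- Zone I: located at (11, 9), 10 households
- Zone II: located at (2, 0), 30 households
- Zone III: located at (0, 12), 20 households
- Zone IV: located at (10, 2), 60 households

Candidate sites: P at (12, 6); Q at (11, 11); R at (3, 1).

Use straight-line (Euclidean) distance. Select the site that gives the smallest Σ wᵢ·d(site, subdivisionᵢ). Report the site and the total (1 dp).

R, total 807.9 km

Total weighted distance at each candidate:
  P (12, 6): total = 918.1
  Q (11, 11): total = 1210.6
  R (3, 1): total = 807.9
Minimum is at R with total 807.9 km.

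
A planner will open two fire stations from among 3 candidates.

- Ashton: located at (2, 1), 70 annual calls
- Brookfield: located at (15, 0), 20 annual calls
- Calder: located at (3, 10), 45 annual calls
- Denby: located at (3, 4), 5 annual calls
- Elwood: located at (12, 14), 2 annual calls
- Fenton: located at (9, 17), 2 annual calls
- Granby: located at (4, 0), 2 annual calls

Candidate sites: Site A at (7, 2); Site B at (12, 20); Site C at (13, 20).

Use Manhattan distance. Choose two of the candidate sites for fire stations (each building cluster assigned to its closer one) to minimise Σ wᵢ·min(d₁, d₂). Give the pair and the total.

Evaluate every pair (each demand assigned to the nearer of the two):
  {Site A, Site B}: total = 1224
  {Site A, Site C}: total = 1228
  {Site B, Site C}: total = 3530
Best pair: {Site A, Site B} with total 1224.

{Site A, Site B}, total 1224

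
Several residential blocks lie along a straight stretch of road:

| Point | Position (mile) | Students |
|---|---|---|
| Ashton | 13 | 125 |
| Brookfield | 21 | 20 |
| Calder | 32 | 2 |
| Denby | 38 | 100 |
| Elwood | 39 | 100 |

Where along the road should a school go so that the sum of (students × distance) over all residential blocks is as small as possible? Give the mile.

x = 38

For a sum of weighted absolute distances on a line, the optimum is the weighted median (not the mean). Total weight W = 347; half-weight = 173.5.
Sort by position and accumulate weight:
  mile 13 (Ashton, w=125) → cum 125
  mile 21 (Brookfield, w=20) → cum 145
  mile 32 (Calder, w=2) → cum 147
  mile 38 (Denby, w=100) → cum 247  ≥ 173.5 → median here
  mile 39 (Elwood, w=100) → cum 347
Optimal location: mile 38.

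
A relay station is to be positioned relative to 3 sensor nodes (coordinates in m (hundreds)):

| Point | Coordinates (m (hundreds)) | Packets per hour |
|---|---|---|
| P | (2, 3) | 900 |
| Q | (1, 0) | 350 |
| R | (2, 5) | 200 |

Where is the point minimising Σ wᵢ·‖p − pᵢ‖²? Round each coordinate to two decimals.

The minimiser of Σwᵢ‖p−pᵢ‖² is the weighted centroid p* = (Σwᵢpᵢ)/(Σwᵢ).
Σwᵢ = 1450.
Σwᵢxᵢ = 900·2 + 350·1 + 200·2 = 2550.
Σwᵢyᵢ = 900·3 + 350·0 + 200·5 = 3700.
x* = 2550/1450 = 1.76, y* = 3700/1450 = 2.55.

(1.76, 2.55)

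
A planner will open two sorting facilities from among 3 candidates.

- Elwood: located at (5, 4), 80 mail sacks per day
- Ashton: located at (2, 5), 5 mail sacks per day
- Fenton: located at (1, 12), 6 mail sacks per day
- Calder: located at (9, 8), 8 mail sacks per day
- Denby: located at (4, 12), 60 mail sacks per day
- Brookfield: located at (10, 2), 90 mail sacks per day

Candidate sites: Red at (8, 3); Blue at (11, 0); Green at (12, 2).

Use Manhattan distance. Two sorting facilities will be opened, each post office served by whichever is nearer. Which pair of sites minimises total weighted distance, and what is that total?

{Red, Green}, total 1464

Evaluate every pair (each demand assigned to the nearer of the two):
  {Red, Green}: total = 1464
  {Red, Blue}: total = 1554
  {Blue, Green}: total = 2243
Best pair: {Red, Green} with total 1464.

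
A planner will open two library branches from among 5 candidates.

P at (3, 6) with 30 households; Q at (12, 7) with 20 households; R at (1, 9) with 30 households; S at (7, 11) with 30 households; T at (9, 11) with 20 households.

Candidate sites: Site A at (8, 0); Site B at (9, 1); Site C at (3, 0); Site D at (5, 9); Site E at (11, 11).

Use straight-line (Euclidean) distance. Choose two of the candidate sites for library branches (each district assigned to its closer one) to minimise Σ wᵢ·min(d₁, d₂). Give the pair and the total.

Evaluate every pair (each demand assigned to the nearer of the two):
  {Site D, Site E}: total = 435.5
  {Site B, Site D}: total = 536.6
  {Site A, Site D}: total = 548.1
  {Site C, Site D}: total = 548.1
  {Site C, Site E}: total = 699.0
  {Site A, Site E}: total = 782.7
  {Site B, Site E}: total = 782.7
  {Site B, Site C}: total = 1096.7
  {Site A, Site C}: total = 1170.1
  {Site A, Site B}: total = 1213.8
Best pair: {Site D, Site E} with total 435.5.

{Site D, Site E}, total 435.5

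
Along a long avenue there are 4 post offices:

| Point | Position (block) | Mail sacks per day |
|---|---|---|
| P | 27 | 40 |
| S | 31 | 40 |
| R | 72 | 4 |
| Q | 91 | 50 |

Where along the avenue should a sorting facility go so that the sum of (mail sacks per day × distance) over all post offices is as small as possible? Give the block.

x = 31

For a sum of weighted absolute distances on a line, the optimum is the weighted median (not the mean). Total weight W = 134; half-weight = 67.
Sort by position and accumulate weight:
  block 27 (P, w=40) → cum 40
  block 31 (S, w=40) → cum 80  ≥ 67 → median here
  block 72 (R, w=4) → cum 84
  block 91 (Q, w=50) → cum 134
Optimal location: block 31.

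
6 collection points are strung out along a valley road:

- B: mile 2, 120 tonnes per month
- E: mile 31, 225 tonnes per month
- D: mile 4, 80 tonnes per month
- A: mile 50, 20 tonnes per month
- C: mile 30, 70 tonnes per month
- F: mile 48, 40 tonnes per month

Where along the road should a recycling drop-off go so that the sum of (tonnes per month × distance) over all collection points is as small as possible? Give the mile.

For a sum of weighted absolute distances on a line, the optimum is the weighted median (not the mean). Total weight W = 555; half-weight = 277.5.
Sort by position and accumulate weight:
  mile 2 (B, w=120) → cum 120
  mile 4 (D, w=80) → cum 200
  mile 30 (C, w=70) → cum 270
  mile 31 (E, w=225) → cum 495  ≥ 277.5 → median here
  mile 48 (F, w=40) → cum 535
  mile 50 (A, w=20) → cum 555
Optimal location: mile 31.

x = 31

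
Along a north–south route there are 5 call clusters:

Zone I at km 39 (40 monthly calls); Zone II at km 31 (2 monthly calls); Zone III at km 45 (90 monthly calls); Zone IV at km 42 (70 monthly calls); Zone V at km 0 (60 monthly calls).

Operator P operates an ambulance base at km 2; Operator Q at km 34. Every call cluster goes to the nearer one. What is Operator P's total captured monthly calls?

The indifferent point is the midpoint (2+34)/2 = 18; call clusters left of it (closer to Operator P at 2) go to Operator P, those right go to Operator Q.
  Zone V at 0 (w=60) → Operator P
  Zone II at 31 (w=2) → Operator Q
  Zone I at 39 (w=40) → Operator Q
  Zone IV at 42 (w=70) → Operator Q
  Zone III at 45 (w=90) → Operator Q
Operator P captures 60; Operator Q captures 202.

60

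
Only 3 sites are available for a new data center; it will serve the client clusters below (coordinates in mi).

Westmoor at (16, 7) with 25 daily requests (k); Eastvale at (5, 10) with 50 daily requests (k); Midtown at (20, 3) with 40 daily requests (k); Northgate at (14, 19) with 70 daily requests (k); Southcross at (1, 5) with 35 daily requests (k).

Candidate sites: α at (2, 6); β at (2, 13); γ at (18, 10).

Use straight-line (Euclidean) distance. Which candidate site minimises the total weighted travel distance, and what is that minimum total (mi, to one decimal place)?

γ, total 2341.0 mi

Total weighted distance at each candidate:
  α (2, 6): total = 2618.7
  β (2, 13): total = 2637.9
  γ (18, 10): total = 2341.0
Minimum is at γ with total 2341.0 mi.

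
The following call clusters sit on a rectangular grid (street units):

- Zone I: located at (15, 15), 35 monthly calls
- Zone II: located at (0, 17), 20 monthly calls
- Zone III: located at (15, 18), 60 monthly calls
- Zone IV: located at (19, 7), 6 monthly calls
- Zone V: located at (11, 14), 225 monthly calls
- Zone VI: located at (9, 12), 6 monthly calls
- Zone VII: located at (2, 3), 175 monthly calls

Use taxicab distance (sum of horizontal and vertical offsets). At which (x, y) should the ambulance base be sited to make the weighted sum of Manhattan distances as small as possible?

(11, 14)

Manhattan distance separates: Σwᵢ(|x−xᵢ|+|y−yᵢ|) = Σwᵢ|x−xᵢ| + Σwᵢ|y−yᵢ|, so x and y are optimised independently as 1-D weighted medians.
Total weight W = 527; half = 263.5.
x-coordinate, sorted with cumulative weight:
  x=0 (Zone II, w=20) cum 20
  x=2 (Zone VII, w=175) cum 195
  x=9 (Zone VI, w=6) cum 201
  x=11 (Zone V, w=225) cum 426  ← median
  x=15 (Zone I, w=35) cum 461
  x=15 (Zone III, w=60) cum 521
  x=19 (Zone IV, w=6) cum 527
⇒ x* = 11
y-coordinate, sorted with cumulative weight:
  y=3 (Zone VII, w=175) cum 175
  y=7 (Zone IV, w=6) cum 181
  y=12 (Zone VI, w=6) cum 187
  y=14 (Zone V, w=225) cum 412  ← median
  y=15 (Zone I, w=35) cum 447
  y=17 (Zone II, w=20) cum 467
  y=18 (Zone III, w=60) cum 527
⇒ y* = 14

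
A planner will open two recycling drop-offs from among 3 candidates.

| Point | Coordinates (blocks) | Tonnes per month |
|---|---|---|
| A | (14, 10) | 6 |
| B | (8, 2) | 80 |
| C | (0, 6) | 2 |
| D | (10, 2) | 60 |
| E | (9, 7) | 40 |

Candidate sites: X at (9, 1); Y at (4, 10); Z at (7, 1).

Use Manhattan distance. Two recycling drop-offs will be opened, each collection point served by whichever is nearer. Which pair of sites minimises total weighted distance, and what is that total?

Evaluate every pair (each demand assigned to the nearer of the two):
  {X, Y}: total = 596
  {X, Z}: total = 628
  {Y, Z}: total = 796
Best pair: {X, Y} with total 596.

{X, Y}, total 596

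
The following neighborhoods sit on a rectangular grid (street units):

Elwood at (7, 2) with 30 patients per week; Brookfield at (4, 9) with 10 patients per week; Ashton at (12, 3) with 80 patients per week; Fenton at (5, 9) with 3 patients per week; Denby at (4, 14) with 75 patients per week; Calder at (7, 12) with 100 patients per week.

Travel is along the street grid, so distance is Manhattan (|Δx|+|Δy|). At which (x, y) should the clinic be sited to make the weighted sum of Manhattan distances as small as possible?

(7, 12)

Manhattan distance separates: Σwᵢ(|x−xᵢ|+|y−yᵢ|) = Σwᵢ|x−xᵢ| + Σwᵢ|y−yᵢ|, so x and y are optimised independently as 1-D weighted medians.
Total weight W = 298; half = 149.
x-coordinate, sorted with cumulative weight:
  x=4 (Brookfield, w=10) cum 10
  x=4 (Denby, w=75) cum 85
  x=5 (Fenton, w=3) cum 88
  x=7 (Elwood, w=30) cum 118
  x=7 (Calder, w=100) cum 218  ← median
  x=12 (Ashton, w=80) cum 298
⇒ x* = 7
y-coordinate, sorted with cumulative weight:
  y=2 (Elwood, w=30) cum 30
  y=3 (Ashton, w=80) cum 110
  y=9 (Brookfield, w=10) cum 120
  y=9 (Fenton, w=3) cum 123
  y=12 (Calder, w=100) cum 223  ← median
  y=14 (Denby, w=75) cum 298
⇒ y* = 12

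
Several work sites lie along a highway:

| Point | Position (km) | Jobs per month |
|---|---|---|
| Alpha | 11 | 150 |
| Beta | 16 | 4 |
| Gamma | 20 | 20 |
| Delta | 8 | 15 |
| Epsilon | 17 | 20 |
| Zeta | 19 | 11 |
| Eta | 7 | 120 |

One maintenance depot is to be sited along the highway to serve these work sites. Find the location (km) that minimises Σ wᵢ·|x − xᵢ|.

x = 11

For a sum of weighted absolute distances on a line, the optimum is the weighted median (not the mean). Total weight W = 340; half-weight = 170.
Sort by position and accumulate weight:
  km 7 (Eta, w=120) → cum 120
  km 8 (Delta, w=15) → cum 135
  km 11 (Alpha, w=150) → cum 285  ≥ 170 → median here
  km 16 (Beta, w=4) → cum 289
  km 17 (Epsilon, w=20) → cum 309
  km 19 (Zeta, w=11) → cum 320
  km 20 (Gamma, w=20) → cum 340
Optimal location: km 11.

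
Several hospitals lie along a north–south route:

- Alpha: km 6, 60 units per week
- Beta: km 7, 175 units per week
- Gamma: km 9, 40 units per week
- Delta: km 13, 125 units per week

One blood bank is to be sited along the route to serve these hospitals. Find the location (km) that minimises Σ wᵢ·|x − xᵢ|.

x = 7

For a sum of weighted absolute distances on a line, the optimum is the weighted median (not the mean). Total weight W = 400; half-weight = 200.
Sort by position and accumulate weight:
  km 6 (Alpha, w=60) → cum 60
  km 7 (Beta, w=175) → cum 235  ≥ 200 → median here
  km 9 (Gamma, w=40) → cum 275
  km 13 (Delta, w=125) → cum 400
Optimal location: km 7.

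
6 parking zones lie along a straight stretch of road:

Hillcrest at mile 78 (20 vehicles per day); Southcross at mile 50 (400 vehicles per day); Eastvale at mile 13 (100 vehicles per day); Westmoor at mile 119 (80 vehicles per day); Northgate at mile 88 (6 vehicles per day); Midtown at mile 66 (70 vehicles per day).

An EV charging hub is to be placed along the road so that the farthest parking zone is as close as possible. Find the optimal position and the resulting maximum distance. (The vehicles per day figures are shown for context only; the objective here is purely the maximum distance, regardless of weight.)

location 66, max distance 53

The 1-center on a line is the midpoint of the two extreme points: leftmost at 13, rightmost at 119.
Optimal location = (13 + 119)/2 = 66; maximum distance = (119 − 13)/2 = 53.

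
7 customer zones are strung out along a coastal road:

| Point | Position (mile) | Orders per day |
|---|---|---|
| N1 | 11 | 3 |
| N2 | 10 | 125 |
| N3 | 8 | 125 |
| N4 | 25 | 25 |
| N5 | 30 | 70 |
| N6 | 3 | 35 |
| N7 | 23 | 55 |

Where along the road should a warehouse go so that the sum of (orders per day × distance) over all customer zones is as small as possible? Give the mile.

For a sum of weighted absolute distances on a line, the optimum is the weighted median (not the mean). Total weight W = 438; half-weight = 219.
Sort by position and accumulate weight:
  mile 3 (N6, w=35) → cum 35
  mile 8 (N3, w=125) → cum 160
  mile 10 (N2, w=125) → cum 285  ≥ 219 → median here
  mile 11 (N1, w=3) → cum 288
  mile 23 (N7, w=55) → cum 343
  mile 25 (N4, w=25) → cum 368
  mile 30 (N5, w=70) → cum 438
Optimal location: mile 10.

x = 10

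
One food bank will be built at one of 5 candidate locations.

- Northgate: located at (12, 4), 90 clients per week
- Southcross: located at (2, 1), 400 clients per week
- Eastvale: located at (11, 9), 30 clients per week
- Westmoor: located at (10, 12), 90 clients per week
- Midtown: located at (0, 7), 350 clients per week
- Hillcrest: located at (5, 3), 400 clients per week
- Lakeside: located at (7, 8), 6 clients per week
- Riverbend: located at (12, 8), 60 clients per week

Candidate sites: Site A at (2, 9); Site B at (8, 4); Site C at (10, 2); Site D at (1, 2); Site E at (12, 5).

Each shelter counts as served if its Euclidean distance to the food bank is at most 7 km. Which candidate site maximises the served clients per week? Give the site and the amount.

Coverage radius r = 7 km; a point is covered iff (Δx)²+(Δy)² ≤ 7² = 49.
  Site A (2, 9): covers {Midtown, Hillcrest, Lakeside} → 756
  Site B (8, 4): covers {Northgate, Southcross, Eastvale, Hillcrest, Lakeside, Riverbend} → 986
  Site C (10, 2): covers {Northgate, Hillcrest, Lakeside, Riverbend} → 556
  Site D (1, 2): covers {Southcross, Midtown, Hillcrest} → 1150
  Site E (12, 5): covers {Northgate, Eastvale, Lakeside, Riverbend} → 186
Maximum coverage at Site D: 1150 clients per week.

Site D, covering 1150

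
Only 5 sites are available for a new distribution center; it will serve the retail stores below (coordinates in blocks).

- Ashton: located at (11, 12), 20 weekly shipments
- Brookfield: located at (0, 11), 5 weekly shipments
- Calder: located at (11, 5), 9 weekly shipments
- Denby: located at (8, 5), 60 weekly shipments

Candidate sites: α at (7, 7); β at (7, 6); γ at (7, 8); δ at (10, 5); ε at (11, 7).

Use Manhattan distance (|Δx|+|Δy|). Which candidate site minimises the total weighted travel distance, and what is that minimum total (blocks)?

δ, total 369 blocks

Total weighted distance at each candidate:
  α (7, 7): total = 469
  β (7, 6): total = 425
  γ (7, 8): total = 513
  δ (10, 5): total = 369
  ε (11, 7): total = 493
Minimum is at δ with total 369 blocks.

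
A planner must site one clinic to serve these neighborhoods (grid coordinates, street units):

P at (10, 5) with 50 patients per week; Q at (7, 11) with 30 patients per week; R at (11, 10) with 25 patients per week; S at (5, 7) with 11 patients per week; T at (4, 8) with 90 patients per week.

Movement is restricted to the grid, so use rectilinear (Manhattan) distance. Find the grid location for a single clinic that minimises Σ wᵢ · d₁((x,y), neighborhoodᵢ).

(7, 8)

Manhattan distance separates: Σwᵢ(|x−xᵢ|+|y−yᵢ|) = Σwᵢ|x−xᵢ| + Σwᵢ|y−yᵢ|, so x and y are optimised independently as 1-D weighted medians.
Total weight W = 206; half = 103.
x-coordinate, sorted with cumulative weight:
  x=4 (T, w=90) cum 90
  x=5 (S, w=11) cum 101
  x=7 (Q, w=30) cum 131  ← median
  x=10 (P, w=50) cum 181
  x=11 (R, w=25) cum 206
⇒ x* = 7
y-coordinate, sorted with cumulative weight:
  y=5 (P, w=50) cum 50
  y=7 (S, w=11) cum 61
  y=8 (T, w=90) cum 151  ← median
  y=10 (R, w=25) cum 176
  y=11 (Q, w=30) cum 206
⇒ y* = 8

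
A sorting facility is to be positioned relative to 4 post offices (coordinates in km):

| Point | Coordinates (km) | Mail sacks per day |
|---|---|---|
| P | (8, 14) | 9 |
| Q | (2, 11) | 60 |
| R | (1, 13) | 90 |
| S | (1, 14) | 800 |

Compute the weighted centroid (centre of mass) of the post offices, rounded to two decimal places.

(1.13, 13.72)

The minimiser of Σwᵢ‖p−pᵢ‖² is the weighted centroid p* = (Σwᵢpᵢ)/(Σwᵢ).
Σwᵢ = 959.
Σwᵢxᵢ = 9·8 + 60·2 + 90·1 + 800·1 = 1082.
Σwᵢyᵢ = 9·14 + 60·11 + 90·13 + 800·14 = 13156.
x* = 1082/959 = 1.13, y* = 13156/959 = 13.72.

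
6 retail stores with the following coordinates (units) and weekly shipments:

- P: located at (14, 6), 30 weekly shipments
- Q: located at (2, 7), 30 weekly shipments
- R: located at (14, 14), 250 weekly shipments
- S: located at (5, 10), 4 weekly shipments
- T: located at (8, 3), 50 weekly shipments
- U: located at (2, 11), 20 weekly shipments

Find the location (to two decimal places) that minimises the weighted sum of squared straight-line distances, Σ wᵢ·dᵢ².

(11.56, 11.20)

The minimiser of Σwᵢ‖p−pᵢ‖² is the weighted centroid p* = (Σwᵢpᵢ)/(Σwᵢ).
Σwᵢ = 384.
Σwᵢxᵢ = 30·14 + 30·2 + 250·14 + 4·5 + 50·8 + 20·2 = 4440.
Σwᵢyᵢ = 30·6 + 30·7 + 250·14 + 4·10 + 50·3 + 20·11 = 4300.
x* = 4440/384 = 11.56, y* = 4300/384 = 11.20.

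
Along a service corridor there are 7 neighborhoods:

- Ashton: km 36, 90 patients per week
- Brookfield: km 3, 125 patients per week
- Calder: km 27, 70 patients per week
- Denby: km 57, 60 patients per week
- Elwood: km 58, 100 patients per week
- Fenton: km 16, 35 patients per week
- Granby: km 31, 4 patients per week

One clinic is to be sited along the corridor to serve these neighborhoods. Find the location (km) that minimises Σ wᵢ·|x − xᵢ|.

x = 36

For a sum of weighted absolute distances on a line, the optimum is the weighted median (not the mean). Total weight W = 484; half-weight = 242.
Sort by position and accumulate weight:
  km 3 (Brookfield, w=125) → cum 125
  km 16 (Fenton, w=35) → cum 160
  km 27 (Calder, w=70) → cum 230
  km 31 (Granby, w=4) → cum 234
  km 36 (Ashton, w=90) → cum 324  ≥ 242 → median here
  km 57 (Denby, w=60) → cum 384
  km 58 (Elwood, w=100) → cum 484
Optimal location: km 36.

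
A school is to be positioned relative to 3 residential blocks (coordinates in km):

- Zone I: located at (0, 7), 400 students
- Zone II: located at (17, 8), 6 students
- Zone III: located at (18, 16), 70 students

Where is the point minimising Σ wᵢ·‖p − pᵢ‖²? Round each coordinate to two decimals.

(2.86, 8.34)

The minimiser of Σwᵢ‖p−pᵢ‖² is the weighted centroid p* = (Σwᵢpᵢ)/(Σwᵢ).
Σwᵢ = 476.
Σwᵢxᵢ = 400·0 + 6·17 + 70·18 = 1362.
Σwᵢyᵢ = 400·7 + 6·8 + 70·16 = 3968.
x* = 1362/476 = 2.86, y* = 3968/476 = 8.34.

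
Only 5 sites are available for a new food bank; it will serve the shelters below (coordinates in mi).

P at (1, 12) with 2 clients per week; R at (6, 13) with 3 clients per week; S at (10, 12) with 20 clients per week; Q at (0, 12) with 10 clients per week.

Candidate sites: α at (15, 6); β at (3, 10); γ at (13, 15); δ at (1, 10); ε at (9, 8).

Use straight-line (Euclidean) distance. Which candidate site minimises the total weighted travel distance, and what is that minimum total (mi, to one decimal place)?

β, total 200.0 mi

Total weighted distance at each candidate:
  α (15, 6): total = 382.4
  β (3, 10): total = 200.0
  γ (13, 15): total = 264.8
  δ (1, 10): total = 228.2
  ε (9, 8): total = 216.3
Minimum is at β with total 200.0 mi.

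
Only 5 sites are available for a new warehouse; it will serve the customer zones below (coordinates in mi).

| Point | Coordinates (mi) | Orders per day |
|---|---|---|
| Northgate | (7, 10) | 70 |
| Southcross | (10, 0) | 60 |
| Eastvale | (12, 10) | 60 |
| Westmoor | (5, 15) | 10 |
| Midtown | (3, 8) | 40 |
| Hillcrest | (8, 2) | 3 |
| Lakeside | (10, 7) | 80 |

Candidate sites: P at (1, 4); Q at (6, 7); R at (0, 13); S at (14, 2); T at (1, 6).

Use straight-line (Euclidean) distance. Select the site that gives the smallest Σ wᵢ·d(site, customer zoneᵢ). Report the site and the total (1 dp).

Q, total 1650.9 mi

Total weighted distance at each candidate:
  P (1, 4): total = 3013.4
  Q (6, 7): total = 1650.9
  R (0, 13): total = 3520.2
  S (14, 2): total = 2696.8
  T (1, 6): total = 2816.3
Minimum is at Q with total 1650.9 mi.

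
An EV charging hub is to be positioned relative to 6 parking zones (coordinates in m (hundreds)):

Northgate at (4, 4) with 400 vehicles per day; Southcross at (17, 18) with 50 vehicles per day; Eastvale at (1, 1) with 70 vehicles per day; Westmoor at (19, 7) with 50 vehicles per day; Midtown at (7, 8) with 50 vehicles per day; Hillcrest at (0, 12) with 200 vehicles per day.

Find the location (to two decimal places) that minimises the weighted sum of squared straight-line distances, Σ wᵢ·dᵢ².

(4.66, 6.98)

The minimiser of Σwᵢ‖p−pᵢ‖² is the weighted centroid p* = (Σwᵢpᵢ)/(Σwᵢ).
Σwᵢ = 820.
Σwᵢxᵢ = 400·4 + 50·17 + 70·1 + 50·19 + 50·7 + 200·0 = 3820.
Σwᵢyᵢ = 400·4 + 50·18 + 70·1 + 50·7 + 50·8 + 200·12 = 5720.
x* = 3820/820 = 4.66, y* = 5720/820 = 6.98.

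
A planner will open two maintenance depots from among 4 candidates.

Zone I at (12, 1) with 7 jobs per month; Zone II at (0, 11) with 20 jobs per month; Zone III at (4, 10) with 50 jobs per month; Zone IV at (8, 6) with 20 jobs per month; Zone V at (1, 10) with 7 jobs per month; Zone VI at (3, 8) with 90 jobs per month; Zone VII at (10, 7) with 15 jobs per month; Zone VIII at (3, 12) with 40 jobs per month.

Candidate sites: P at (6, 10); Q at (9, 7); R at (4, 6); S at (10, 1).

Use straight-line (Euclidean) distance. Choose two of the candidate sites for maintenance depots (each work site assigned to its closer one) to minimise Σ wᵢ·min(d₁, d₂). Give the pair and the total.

{P, Q}, total 815.6

Evaluate every pair (each demand assigned to the nearer of the two):
  {P, Q}: total = 815.6
  {P, R}: total = 823.2
  {Q, R}: total = 897.9
  {P, S}: total = 903.8
  {R, S}: total = 991.6
  {Q, S}: total = 1465.5
Best pair: {P, Q} with total 815.6.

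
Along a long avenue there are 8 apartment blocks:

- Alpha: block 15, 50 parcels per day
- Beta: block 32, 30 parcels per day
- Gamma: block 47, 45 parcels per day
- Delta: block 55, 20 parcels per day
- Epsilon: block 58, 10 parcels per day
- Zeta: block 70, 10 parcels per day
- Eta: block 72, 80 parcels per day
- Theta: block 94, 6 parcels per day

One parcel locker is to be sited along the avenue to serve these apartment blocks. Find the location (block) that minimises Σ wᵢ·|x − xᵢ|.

For a sum of weighted absolute distances on a line, the optimum is the weighted median (not the mean). Total weight W = 251; half-weight = 125.5.
Sort by position and accumulate weight:
  block 15 (Alpha, w=50) → cum 50
  block 32 (Beta, w=30) → cum 80
  block 47 (Gamma, w=45) → cum 125
  block 55 (Delta, w=20) → cum 145  ≥ 125.5 → median here
  block 58 (Epsilon, w=10) → cum 155
  block 70 (Zeta, w=10) → cum 165
  block 72 (Eta, w=80) → cum 245
  block 94 (Theta, w=6) → cum 251
Optimal location: block 55.

x = 55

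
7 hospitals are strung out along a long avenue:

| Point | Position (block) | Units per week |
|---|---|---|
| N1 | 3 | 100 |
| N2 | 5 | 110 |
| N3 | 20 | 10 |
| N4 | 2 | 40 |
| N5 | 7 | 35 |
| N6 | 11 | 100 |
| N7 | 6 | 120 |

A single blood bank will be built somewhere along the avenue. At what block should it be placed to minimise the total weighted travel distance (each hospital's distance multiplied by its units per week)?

For a sum of weighted absolute distances on a line, the optimum is the weighted median (not the mean). Total weight W = 515; half-weight = 257.5.
Sort by position and accumulate weight:
  block 2 (N4, w=40) → cum 40
  block 3 (N1, w=100) → cum 140
  block 5 (N2, w=110) → cum 250
  block 6 (N7, w=120) → cum 370  ≥ 257.5 → median here
  block 7 (N5, w=35) → cum 405
  block 11 (N6, w=100) → cum 505
  block 20 (N3, w=10) → cum 515
Optimal location: block 6.

x = 6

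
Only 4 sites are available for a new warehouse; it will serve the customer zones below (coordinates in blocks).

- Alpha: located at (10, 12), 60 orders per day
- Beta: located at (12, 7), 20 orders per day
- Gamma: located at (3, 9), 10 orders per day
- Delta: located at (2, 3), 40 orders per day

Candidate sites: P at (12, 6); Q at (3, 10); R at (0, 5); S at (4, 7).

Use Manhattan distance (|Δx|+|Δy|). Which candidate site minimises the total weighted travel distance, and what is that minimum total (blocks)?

Total weighted distance at each candidate:
  P (12, 6): total = 1140
  Q (3, 10): total = 1110
  R (0, 5): total = 1530
  S (4, 7): total = 1090
Minimum is at S with total 1090 blocks.

S, total 1090 blocks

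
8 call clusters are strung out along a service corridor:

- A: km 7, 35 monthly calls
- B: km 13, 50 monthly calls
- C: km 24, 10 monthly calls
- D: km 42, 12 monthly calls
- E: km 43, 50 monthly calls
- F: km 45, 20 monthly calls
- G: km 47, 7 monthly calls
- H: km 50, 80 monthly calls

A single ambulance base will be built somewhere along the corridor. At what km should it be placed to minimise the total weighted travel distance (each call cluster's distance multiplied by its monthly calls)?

For a sum of weighted absolute distances on a line, the optimum is the weighted median (not the mean). Total weight W = 264; half-weight = 132.
Sort by position and accumulate weight:
  km 7 (A, w=35) → cum 35
  km 13 (B, w=50) → cum 85
  km 24 (C, w=10) → cum 95
  km 42 (D, w=12) → cum 107
  km 43 (E, w=50) → cum 157  ≥ 132 → median here
  km 45 (F, w=20) → cum 177
  km 47 (G, w=7) → cum 184
  km 50 (H, w=80) → cum 264
Optimal location: km 43.

x = 43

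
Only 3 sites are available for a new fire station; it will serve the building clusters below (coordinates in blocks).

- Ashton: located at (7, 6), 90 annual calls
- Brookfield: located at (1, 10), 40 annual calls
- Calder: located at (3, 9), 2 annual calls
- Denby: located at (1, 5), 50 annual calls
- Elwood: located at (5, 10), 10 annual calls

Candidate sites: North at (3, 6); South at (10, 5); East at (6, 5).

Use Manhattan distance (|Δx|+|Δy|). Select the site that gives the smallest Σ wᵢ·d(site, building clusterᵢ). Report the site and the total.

Total weighted distance at each candidate:
  North (3, 6): total = 816
  South (10, 5): total = 1492
  East (6, 5): total = 904
Minimum is at North with total 816 blocks.

North, total 816 blocks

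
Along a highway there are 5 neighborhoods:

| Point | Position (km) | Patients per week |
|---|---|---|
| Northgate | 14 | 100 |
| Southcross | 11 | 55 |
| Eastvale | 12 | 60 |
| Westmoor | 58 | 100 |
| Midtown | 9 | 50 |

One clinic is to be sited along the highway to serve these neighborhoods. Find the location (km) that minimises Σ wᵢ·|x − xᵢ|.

For a sum of weighted absolute distances on a line, the optimum is the weighted median (not the mean). Total weight W = 365; half-weight = 182.5.
Sort by position and accumulate weight:
  km 9 (Midtown, w=50) → cum 50
  km 11 (Southcross, w=55) → cum 105
  km 12 (Eastvale, w=60) → cum 165
  km 14 (Northgate, w=100) → cum 265  ≥ 182.5 → median here
  km 58 (Westmoor, w=100) → cum 365
Optimal location: km 14.

x = 14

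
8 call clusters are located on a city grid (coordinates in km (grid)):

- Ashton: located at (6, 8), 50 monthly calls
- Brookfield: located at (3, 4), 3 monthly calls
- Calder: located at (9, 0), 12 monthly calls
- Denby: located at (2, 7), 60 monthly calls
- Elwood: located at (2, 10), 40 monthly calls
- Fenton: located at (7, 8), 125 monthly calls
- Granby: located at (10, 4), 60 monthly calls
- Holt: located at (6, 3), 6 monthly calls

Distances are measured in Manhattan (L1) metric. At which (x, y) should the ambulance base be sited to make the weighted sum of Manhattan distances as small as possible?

Manhattan distance separates: Σwᵢ(|x−xᵢ|+|y−yᵢ|) = Σwᵢ|x−xᵢ| + Σwᵢ|y−yᵢ|, so x and y are optimised independently as 1-D weighted medians.
Total weight W = 356; half = 178.
x-coordinate, sorted with cumulative weight:
  x=2 (Denby, w=60) cum 60
  x=2 (Elwood, w=40) cum 100
  x=3 (Brookfield, w=3) cum 103
  x=6 (Ashton, w=50) cum 153
  x=6 (Holt, w=6) cum 159
  x=7 (Fenton, w=125) cum 284  ← median
  x=9 (Calder, w=12) cum 296
  x=10 (Granby, w=60) cum 356
⇒ x* = 7
y-coordinate, sorted with cumulative weight:
  y=0 (Calder, w=12) cum 12
  y=3 (Holt, w=6) cum 18
  y=4 (Brookfield, w=3) cum 21
  y=4 (Granby, w=60) cum 81
  y=7 (Denby, w=60) cum 141
  y=8 (Ashton, w=50) cum 191  ← median
  y=8 (Fenton, w=125) cum 316
  y=10 (Elwood, w=40) cum 356
⇒ y* = 8

(7, 8)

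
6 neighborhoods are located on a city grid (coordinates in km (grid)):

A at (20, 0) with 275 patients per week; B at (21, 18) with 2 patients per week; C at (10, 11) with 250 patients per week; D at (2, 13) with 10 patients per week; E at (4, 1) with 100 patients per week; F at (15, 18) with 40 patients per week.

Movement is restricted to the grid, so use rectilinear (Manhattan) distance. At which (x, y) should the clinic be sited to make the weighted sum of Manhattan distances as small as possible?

Manhattan distance separates: Σwᵢ(|x−xᵢ|+|y−yᵢ|) = Σwᵢ|x−xᵢ| + Σwᵢ|y−yᵢ|, so x and y are optimised independently as 1-D weighted medians.
Total weight W = 677; half = 338.5.
x-coordinate, sorted with cumulative weight:
  x=2 (D, w=10) cum 10
  x=4 (E, w=100) cum 110
  x=10 (C, w=250) cum 360  ← median
  x=15 (F, w=40) cum 400
  x=20 (A, w=275) cum 675
  x=21 (B, w=2) cum 677
⇒ x* = 10
y-coordinate, sorted with cumulative weight:
  y=0 (A, w=275) cum 275
  y=1 (E, w=100) cum 375  ← median
  y=11 (C, w=250) cum 625
  y=13 (D, w=10) cum 635
  y=18 (B, w=2) cum 637
  y=18 (F, w=40) cum 677
⇒ y* = 1

(10, 1)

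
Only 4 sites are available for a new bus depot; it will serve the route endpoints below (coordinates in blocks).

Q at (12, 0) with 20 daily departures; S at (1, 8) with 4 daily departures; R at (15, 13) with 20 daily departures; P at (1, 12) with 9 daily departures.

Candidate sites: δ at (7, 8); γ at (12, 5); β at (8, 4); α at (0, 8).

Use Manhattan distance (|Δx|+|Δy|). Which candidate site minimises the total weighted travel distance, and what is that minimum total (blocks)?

γ, total 538 blocks

Total weighted distance at each candidate:
  δ (7, 8): total = 634
  γ (12, 5): total = 538
  β (8, 4): total = 659
  α (0, 8): total = 849
Minimum is at γ with total 538 blocks.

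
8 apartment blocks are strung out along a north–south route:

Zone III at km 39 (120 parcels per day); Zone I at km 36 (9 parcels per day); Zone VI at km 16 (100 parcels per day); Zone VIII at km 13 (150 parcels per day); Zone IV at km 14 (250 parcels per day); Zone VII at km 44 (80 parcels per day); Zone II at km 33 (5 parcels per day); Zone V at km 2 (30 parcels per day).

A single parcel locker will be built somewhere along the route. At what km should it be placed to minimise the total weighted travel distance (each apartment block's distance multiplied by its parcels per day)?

x = 14

For a sum of weighted absolute distances on a line, the optimum is the weighted median (not the mean). Total weight W = 744; half-weight = 372.
Sort by position and accumulate weight:
  km 2 (Zone V, w=30) → cum 30
  km 13 (Zone VIII, w=150) → cum 180
  km 14 (Zone IV, w=250) → cum 430  ≥ 372 → median here
  km 16 (Zone VI, w=100) → cum 530
  km 33 (Zone II, w=5) → cum 535
  km 36 (Zone I, w=9) → cum 544
  km 39 (Zone III, w=120) → cum 664
  km 44 (Zone VII, w=80) → cum 744
Optimal location: km 14.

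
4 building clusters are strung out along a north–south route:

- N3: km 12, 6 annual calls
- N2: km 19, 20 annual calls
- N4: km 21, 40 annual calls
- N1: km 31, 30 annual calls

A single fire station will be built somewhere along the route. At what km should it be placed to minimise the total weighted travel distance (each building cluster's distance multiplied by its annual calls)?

For a sum of weighted absolute distances on a line, the optimum is the weighted median (not the mean). Total weight W = 96; half-weight = 48.
Sort by position and accumulate weight:
  km 12 (N3, w=6) → cum 6
  km 19 (N2, w=20) → cum 26
  km 21 (N4, w=40) → cum 66  ≥ 48 → median here
  km 31 (N1, w=30) → cum 96
Optimal location: km 21.

x = 21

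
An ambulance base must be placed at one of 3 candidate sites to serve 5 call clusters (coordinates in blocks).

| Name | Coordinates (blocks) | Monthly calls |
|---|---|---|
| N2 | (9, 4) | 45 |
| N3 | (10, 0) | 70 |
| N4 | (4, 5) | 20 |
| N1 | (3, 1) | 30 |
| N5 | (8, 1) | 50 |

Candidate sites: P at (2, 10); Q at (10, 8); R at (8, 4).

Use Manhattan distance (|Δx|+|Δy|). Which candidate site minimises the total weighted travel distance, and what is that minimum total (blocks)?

R, total 955 blocks

Total weighted distance at each candidate:
  P (2, 10): total = 3035
  Q (10, 8): total = 1835
  R (8, 4): total = 955
Minimum is at R with total 955 blocks.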